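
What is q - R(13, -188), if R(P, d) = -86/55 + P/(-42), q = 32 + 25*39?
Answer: 2330497/2310 ≈ 1008.9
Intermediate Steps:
q = 1007 (q = 32 + 975 = 1007)
R(P, d) = -86/55 - P/42 (R(P, d) = -86*1/55 + P*(-1/42) = -86/55 - P/42)
q - R(13, -188) = 1007 - (-86/55 - 1/42*13) = 1007 - (-86/55 - 13/42) = 1007 - 1*(-4327/2310) = 1007 + 4327/2310 = 2330497/2310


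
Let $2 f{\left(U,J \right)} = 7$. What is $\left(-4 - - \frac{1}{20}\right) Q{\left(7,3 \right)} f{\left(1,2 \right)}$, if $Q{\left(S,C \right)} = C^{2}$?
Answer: $- \frac{4977}{40} \approx -124.43$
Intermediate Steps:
$f{\left(U,J \right)} = \frac{7}{2}$ ($f{\left(U,J \right)} = \frac{1}{2} \cdot 7 = \frac{7}{2}$)
$\left(-4 - - \frac{1}{20}\right) Q{\left(7,3 \right)} f{\left(1,2 \right)} = \left(-4 - - \frac{1}{20}\right) 3^{2} \cdot \frac{7}{2} = \left(-4 - \left(-1\right) \frac{1}{20}\right) 9 \cdot \frac{7}{2} = \left(-4 - - \frac{1}{20}\right) 9 \cdot \frac{7}{2} = \left(-4 + \frac{1}{20}\right) 9 \cdot \frac{7}{2} = \left(- \frac{79}{20}\right) 9 \cdot \frac{7}{2} = \left(- \frac{711}{20}\right) \frac{7}{2} = - \frac{4977}{40}$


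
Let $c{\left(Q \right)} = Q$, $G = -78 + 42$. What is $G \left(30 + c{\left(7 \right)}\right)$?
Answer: $-1332$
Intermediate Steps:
$G = -36$
$G \left(30 + c{\left(7 \right)}\right) = - 36 \left(30 + 7\right) = \left(-36\right) 37 = -1332$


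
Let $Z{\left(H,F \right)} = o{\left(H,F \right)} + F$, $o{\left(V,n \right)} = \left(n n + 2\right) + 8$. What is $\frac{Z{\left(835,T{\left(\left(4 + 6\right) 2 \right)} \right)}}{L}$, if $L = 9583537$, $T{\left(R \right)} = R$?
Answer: $\frac{430}{9583537} \approx 4.4869 \cdot 10^{-5}$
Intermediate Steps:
$o{\left(V,n \right)} = 10 + n^{2}$ ($o{\left(V,n \right)} = \left(n^{2} + 2\right) + 8 = \left(2 + n^{2}\right) + 8 = 10 + n^{2}$)
$Z{\left(H,F \right)} = 10 + F + F^{2}$ ($Z{\left(H,F \right)} = \left(10 + F^{2}\right) + F = 10 + F + F^{2}$)
$\frac{Z{\left(835,T{\left(\left(4 + 6\right) 2 \right)} \right)}}{L} = \frac{10 + \left(4 + 6\right) 2 + \left(\left(4 + 6\right) 2\right)^{2}}{9583537} = \left(10 + 10 \cdot 2 + \left(10 \cdot 2\right)^{2}\right) \frac{1}{9583537} = \left(10 + 20 + 20^{2}\right) \frac{1}{9583537} = \left(10 + 20 + 400\right) \frac{1}{9583537} = 430 \cdot \frac{1}{9583537} = \frac{430}{9583537}$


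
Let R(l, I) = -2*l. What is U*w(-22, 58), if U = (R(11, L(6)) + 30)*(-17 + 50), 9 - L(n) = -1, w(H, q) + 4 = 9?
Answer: 1320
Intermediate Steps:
w(H, q) = 5 (w(H, q) = -4 + 9 = 5)
L(n) = 10 (L(n) = 9 - 1*(-1) = 9 + 1 = 10)
U = 264 (U = (-2*11 + 30)*(-17 + 50) = (-22 + 30)*33 = 8*33 = 264)
U*w(-22, 58) = 264*5 = 1320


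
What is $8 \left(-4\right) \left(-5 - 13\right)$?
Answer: $576$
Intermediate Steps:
$8 \left(-4\right) \left(-5 - 13\right) = - 32 \left(-5 - 13\right) = \left(-32\right) \left(-18\right) = 576$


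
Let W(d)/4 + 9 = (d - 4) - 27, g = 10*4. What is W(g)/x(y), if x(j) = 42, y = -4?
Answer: 0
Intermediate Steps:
g = 40
W(d) = -160 + 4*d (W(d) = -36 + 4*((d - 4) - 27) = -36 + 4*((-4 + d) - 27) = -36 + 4*(-31 + d) = -36 + (-124 + 4*d) = -160 + 4*d)
W(g)/x(y) = (-160 + 4*40)/42 = (-160 + 160)*(1/42) = 0*(1/42) = 0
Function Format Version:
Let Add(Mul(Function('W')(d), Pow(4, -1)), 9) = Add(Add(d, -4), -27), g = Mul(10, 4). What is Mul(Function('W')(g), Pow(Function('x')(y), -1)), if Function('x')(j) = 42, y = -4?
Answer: 0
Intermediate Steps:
g = 40
Function('W')(d) = Add(-160, Mul(4, d)) (Function('W')(d) = Add(-36, Mul(4, Add(Add(d, -4), -27))) = Add(-36, Mul(4, Add(Add(-4, d), -27))) = Add(-36, Mul(4, Add(-31, d))) = Add(-36, Add(-124, Mul(4, d))) = Add(-160, Mul(4, d)))
Mul(Function('W')(g), Pow(Function('x')(y), -1)) = Mul(Add(-160, Mul(4, 40)), Pow(42, -1)) = Mul(Add(-160, 160), Rational(1, 42)) = Mul(0, Rational(1, 42)) = 0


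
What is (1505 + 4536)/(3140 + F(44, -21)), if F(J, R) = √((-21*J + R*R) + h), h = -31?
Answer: 9484370/4930057 - 6041*I*√514/9860114 ≈ 1.9238 - 0.01389*I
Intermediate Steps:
F(J, R) = √(-31 + R² - 21*J) (F(J, R) = √((-21*J + R*R) - 31) = √((-21*J + R²) - 31) = √((R² - 21*J) - 31) = √(-31 + R² - 21*J))
(1505 + 4536)/(3140 + F(44, -21)) = (1505 + 4536)/(3140 + √(-31 + (-21)² - 21*44)) = 6041/(3140 + √(-31 + 441 - 924)) = 6041/(3140 + √(-514)) = 6041/(3140 + I*√514)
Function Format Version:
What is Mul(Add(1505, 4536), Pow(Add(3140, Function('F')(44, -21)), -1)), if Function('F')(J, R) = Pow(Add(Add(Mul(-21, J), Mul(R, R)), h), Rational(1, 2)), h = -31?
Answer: Add(Rational(9484370, 4930057), Mul(Rational(-6041, 9860114), I, Pow(514, Rational(1, 2)))) ≈ Add(1.9238, Mul(-0.013890, I))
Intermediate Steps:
Function('F')(J, R) = Pow(Add(-31, Pow(R, 2), Mul(-21, J)), Rational(1, 2)) (Function('F')(J, R) = Pow(Add(Add(Mul(-21, J), Mul(R, R)), -31), Rational(1, 2)) = Pow(Add(Add(Mul(-21, J), Pow(R, 2)), -31), Rational(1, 2)) = Pow(Add(Add(Pow(R, 2), Mul(-21, J)), -31), Rational(1, 2)) = Pow(Add(-31, Pow(R, 2), Mul(-21, J)), Rational(1, 2)))
Mul(Add(1505, 4536), Pow(Add(3140, Function('F')(44, -21)), -1)) = Mul(Add(1505, 4536), Pow(Add(3140, Pow(Add(-31, Pow(-21, 2), Mul(-21, 44)), Rational(1, 2))), -1)) = Mul(6041, Pow(Add(3140, Pow(Add(-31, 441, -924), Rational(1, 2))), -1)) = Mul(6041, Pow(Add(3140, Pow(-514, Rational(1, 2))), -1)) = Mul(6041, Pow(Add(3140, Mul(I, Pow(514, Rational(1, 2)))), -1))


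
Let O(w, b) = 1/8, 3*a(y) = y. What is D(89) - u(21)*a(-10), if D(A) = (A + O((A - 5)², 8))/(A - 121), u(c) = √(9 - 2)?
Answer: -713/256 + 10*√7/3 ≈ 6.0340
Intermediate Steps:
u(c) = √7
a(y) = y/3
O(w, b) = ⅛
D(A) = (⅛ + A)/(-121 + A) (D(A) = (A + ⅛)/(A - 121) = (⅛ + A)/(-121 + A))
D(89) - u(21)*a(-10) = (⅛ + 89)/(-121 + 89) - √7*(⅓)*(-10) = (713/8)/(-32) - √7*(-10)/3 = -1/32*713/8 - (-10)*√7/3 = -713/256 + 10*√7/3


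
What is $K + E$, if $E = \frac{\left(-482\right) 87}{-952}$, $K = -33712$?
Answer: $- \frac{16025945}{476} \approx -33668.0$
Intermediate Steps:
$E = \frac{20967}{476}$ ($E = \left(-41934\right) \left(- \frac{1}{952}\right) = \frac{20967}{476} \approx 44.048$)
$K + E = -33712 + \frac{20967}{476} = - \frac{16025945}{476}$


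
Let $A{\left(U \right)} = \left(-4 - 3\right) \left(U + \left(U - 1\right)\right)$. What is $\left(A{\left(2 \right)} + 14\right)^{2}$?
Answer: $49$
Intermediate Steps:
$A{\left(U \right)} = 7 - 14 U$ ($A{\left(U \right)} = - 7 \left(U + \left(-1 + U\right)\right) = - 7 \left(-1 + 2 U\right) = 7 - 14 U$)
$\left(A{\left(2 \right)} + 14\right)^{2} = \left(\left(7 - 28\right) + 14\right)^{2} = \left(-21 + 14\right)^{2} = \left(-7\right)^{2} = 49$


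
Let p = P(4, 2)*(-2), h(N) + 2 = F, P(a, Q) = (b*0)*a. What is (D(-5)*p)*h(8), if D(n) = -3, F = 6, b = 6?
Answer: 0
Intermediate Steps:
P(a, Q) = 0 (P(a, Q) = (6*0)*a = 0*a = 0)
h(N) = 4 (h(N) = -2 + 6 = 4)
p = 0 (p = 0*(-2) = 0)
(D(-5)*p)*h(8) = -3*0*4 = 0*4 = 0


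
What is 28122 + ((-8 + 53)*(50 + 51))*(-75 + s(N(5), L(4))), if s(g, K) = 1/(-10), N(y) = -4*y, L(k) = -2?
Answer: -626415/2 ≈ -3.1321e+5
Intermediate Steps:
s(g, K) = -⅒
28122 + ((-8 + 53)*(50 + 51))*(-75 + s(N(5), L(4))) = 28122 + ((-8 + 53)*(50 + 51))*(-75 - ⅒) = 28122 + (45*101)*(-751/10) = 28122 + 4545*(-751/10) = 28122 - 682659/2 = -626415/2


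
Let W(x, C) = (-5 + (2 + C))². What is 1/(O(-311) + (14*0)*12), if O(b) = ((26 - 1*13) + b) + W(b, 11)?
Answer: -1/234 ≈ -0.0042735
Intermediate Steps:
W(x, C) = (-3 + C)²
O(b) = 77 + b (O(b) = ((26 - 1*13) + b) + (-3 + 11)² = ((26 - 13) + b) + 8² = (13 + b) + 64 = 77 + b)
1/(O(-311) + (14*0)*12) = 1/((77 - 311) + (14*0)*12) = 1/(-234 + 0*12) = 1/(-234 + 0) = 1/(-234) = -1/234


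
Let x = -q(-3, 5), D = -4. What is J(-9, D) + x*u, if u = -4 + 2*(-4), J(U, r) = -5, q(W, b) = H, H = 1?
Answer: 7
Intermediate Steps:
q(W, b) = 1
x = -1 (x = -1*1 = -1)
u = -12 (u = -4 - 8 = -12)
J(-9, D) + x*u = -5 - 1*(-12) = -5 + 12 = 7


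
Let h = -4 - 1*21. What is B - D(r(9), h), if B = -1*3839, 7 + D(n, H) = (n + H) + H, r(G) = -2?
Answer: -3780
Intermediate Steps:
h = -25 (h = -4 - 21 = -25)
D(n, H) = -7 + n + 2*H (D(n, H) = -7 + ((n + H) + H) = -7 + ((H + n) + H) = -7 + (n + 2*H) = -7 + n + 2*H)
B = -3839
B - D(r(9), h) = -3839 - (-7 - 2 + 2*(-25)) = -3839 - (-7 - 2 - 50) = -3839 - 1*(-59) = -3839 + 59 = -3780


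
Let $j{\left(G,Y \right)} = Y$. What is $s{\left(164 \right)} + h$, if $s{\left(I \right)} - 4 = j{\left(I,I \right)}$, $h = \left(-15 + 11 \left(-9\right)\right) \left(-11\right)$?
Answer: $1422$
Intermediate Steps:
$h = 1254$ ($h = \left(-15 - 99\right) \left(-11\right) = \left(-114\right) \left(-11\right) = 1254$)
$s{\left(I \right)} = 4 + I$
$s{\left(164 \right)} + h = \left(4 + 164\right) + 1254 = 168 + 1254 = 1422$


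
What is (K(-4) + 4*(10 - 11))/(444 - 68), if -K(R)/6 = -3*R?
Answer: -19/94 ≈ -0.20213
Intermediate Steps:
K(R) = 18*R (K(R) = -(-18)*R = 18*R)
(K(-4) + 4*(10 - 11))/(444 - 68) = (18*(-4) + 4*(10 - 11))/(444 - 68) = (-72 + 4*(-1))/376 = (-72 - 4)*(1/376) = -76*1/376 = -19/94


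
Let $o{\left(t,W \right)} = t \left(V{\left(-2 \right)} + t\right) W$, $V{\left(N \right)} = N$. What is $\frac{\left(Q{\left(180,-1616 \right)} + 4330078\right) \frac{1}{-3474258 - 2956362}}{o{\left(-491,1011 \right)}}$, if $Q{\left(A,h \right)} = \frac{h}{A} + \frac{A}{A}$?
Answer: $- \frac{194853151}{70818207116384700} \approx -2.7515 \cdot 10^{-9}$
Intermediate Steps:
$Q{\left(A,h \right)} = 1 + \frac{h}{A}$ ($Q{\left(A,h \right)} = \frac{h}{A} + 1 = 1 + \frac{h}{A}$)
$o{\left(t,W \right)} = W t \left(-2 + t\right)$ ($o{\left(t,W \right)} = t \left(-2 + t\right) W = W t \left(-2 + t\right)$)
$\frac{\left(Q{\left(180,-1616 \right)} + 4330078\right) \frac{1}{-3474258 - 2956362}}{o{\left(-491,1011 \right)}} = \frac{\left(\frac{180 - 1616}{180} + 4330078\right) \frac{1}{-3474258 - 2956362}}{1011 \left(-491\right) \left(-2 - 491\right)} = \frac{\left(\frac{1}{180} \left(-1436\right) + 4330078\right) \frac{1}{-6430620}}{1011 \left(-491\right) \left(-493\right)} = \frac{\left(- \frac{359}{45} + 4330078\right) \left(- \frac{1}{6430620}\right)}{244725693} = \frac{194853151}{45} \left(- \frac{1}{6430620}\right) \frac{1}{244725693} = \left(- \frac{194853151}{289377900}\right) \frac{1}{244725693} = - \frac{194853151}{70818207116384700}$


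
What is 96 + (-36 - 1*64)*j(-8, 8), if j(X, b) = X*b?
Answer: 6496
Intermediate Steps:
96 + (-36 - 1*64)*j(-8, 8) = 96 + (-36 - 1*64)*(-8*8) = 96 + (-36 - 64)*(-64) = 96 - 100*(-64) = 96 + 6400 = 6496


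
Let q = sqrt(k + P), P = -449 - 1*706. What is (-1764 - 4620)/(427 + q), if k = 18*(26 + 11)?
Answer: -71736/4811 + 168*I*sqrt(489)/4811 ≈ -14.911 + 0.7722*I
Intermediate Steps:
k = 666 (k = 18*37 = 666)
P = -1155 (P = -449 - 706 = -1155)
q = I*sqrt(489) (q = sqrt(666 - 1155) = sqrt(-489) = I*sqrt(489) ≈ 22.113*I)
(-1764 - 4620)/(427 + q) = (-1764 - 4620)/(427 + I*sqrt(489)) = -6384/(427 + I*sqrt(489))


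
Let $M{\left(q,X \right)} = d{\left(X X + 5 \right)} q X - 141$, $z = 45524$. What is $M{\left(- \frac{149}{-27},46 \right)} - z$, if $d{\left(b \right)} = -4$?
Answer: $- \frac{1260371}{27} \approx -46680.0$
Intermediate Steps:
$M{\left(q,X \right)} = -141 - 4 X q$ ($M{\left(q,X \right)} = - 4 q X - 141 = - 4 X q - 141 = -141 - 4 X q$)
$M{\left(- \frac{149}{-27},46 \right)} - z = \left(-141 - 184 \left(- \frac{149}{-27}\right)\right) - 45524 = \left(-141 - 184 \left(\left(-149\right) \left(- \frac{1}{27}\right)\right)\right) - 45524 = \left(-141 - 184 \cdot \frac{149}{27}\right) - 45524 = \left(-141 - \frac{27416}{27}\right) - 45524 = - \frac{31223}{27} - 45524 = - \frac{1260371}{27}$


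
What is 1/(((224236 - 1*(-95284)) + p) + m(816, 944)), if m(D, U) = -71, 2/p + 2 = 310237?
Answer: 310235/99104260517 ≈ 3.1304e-6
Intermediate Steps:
p = 2/310235 (p = 2/(-2 + 310237) = 2/310235 ≈ 6.4467e-6)
1/(((224236 - 1*(-95284)) + p) + m(816, 944)) = 1/(((224236 - 1*(-95284)) + 2/310235) - 71) = 1/(((224236 + 95284) + 2/310235) - 71) = 1/((319520 + 2/310235) - 71) = 1/(99126287202/310235 - 71) = 1/(99104260517/310235) = 310235/99104260517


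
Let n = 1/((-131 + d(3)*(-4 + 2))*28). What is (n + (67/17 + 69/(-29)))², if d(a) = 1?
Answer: 8219614458169/3370646308624 ≈ 2.4386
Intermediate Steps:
n = -1/3724 (n = 1/(-131 + 1*(-4 + 2)*28) = (1/28)/(-131 + 1*(-2)) = (1/28)/(-131 - 2) = (1/28)/(-133) = -1/133*1/28 = -1/3724 ≈ -0.00026853)
(n + (67/17 + 69/(-29)))² = (-1/3724 + (67/17 + 69/(-29)))² = (-1/3724 + (67*(1/17) + 69*(-1/29)))² = (-1/3724 + (67/17 - 69/29))² = (-1/3724 + 770/493)² = (2866987/1835932)² = 8219614458169/3370646308624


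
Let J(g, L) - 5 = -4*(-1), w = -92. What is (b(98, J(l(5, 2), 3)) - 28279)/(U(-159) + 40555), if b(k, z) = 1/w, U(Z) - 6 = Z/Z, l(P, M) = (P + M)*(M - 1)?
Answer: -2601669/3731704 ≈ -0.69718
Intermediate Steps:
l(P, M) = (-1 + M)*(M + P) (l(P, M) = (M + P)*(-1 + M) = (-1 + M)*(M + P))
U(Z) = 7 (U(Z) = 6 + Z/Z = 6 + 1 = 7)
J(g, L) = 9 (J(g, L) = 5 - 4*(-1) = 5 + 4 = 9)
b(k, z) = -1/92 (b(k, z) = 1/(-92) = -1/92)
(b(98, J(l(5, 2), 3)) - 28279)/(U(-159) + 40555) = (-1/92 - 28279)/(7 + 40555) = -2601669/92/40562 = -2601669/92*1/40562 = -2601669/3731704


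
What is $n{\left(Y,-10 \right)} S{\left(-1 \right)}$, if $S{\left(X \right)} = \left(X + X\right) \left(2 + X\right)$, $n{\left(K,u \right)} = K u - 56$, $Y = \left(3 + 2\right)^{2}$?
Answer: $612$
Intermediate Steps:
$Y = 25$ ($Y = 5^{2} = 25$)
$n{\left(K,u \right)} = -56 + K u$
$S{\left(X \right)} = 2 X \left(2 + X\right)$
$n{\left(Y,-10 \right)} S{\left(-1 \right)} = \left(-56 + 25 \left(-10\right)\right) 2 \left(-1\right) \left(2 - 1\right) = \left(-56 - 250\right) 2 \left(-1\right) 1 = \left(-306\right) \left(-2\right) = 612$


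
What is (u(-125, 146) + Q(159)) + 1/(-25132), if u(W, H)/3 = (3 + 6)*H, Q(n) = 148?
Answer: 102789879/25132 ≈ 4090.0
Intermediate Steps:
u(W, H) = 27*H (u(W, H) = 3*((3 + 6)*H) = 3*(9*H) = 27*H)
(u(-125, 146) + Q(159)) + 1/(-25132) = (27*146 + 148) + 1/(-25132) = (3942 + 148) - 1/25132 = 4090 - 1/25132 = 102789879/25132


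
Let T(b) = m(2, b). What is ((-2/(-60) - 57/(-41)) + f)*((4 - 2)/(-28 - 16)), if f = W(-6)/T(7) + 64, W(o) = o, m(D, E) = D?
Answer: -76781/27060 ≈ -2.8374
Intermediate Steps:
T(b) = 2
f = 61 (f = -6/2 + 64 = -6*½ + 64 = -3 + 64 = 61)
((-2/(-60) - 57/(-41)) + f)*((4 - 2)/(-28 - 16)) = ((-2/(-60) - 57/(-41)) + 61)*((4 - 2)/(-28 - 16)) = ((-2*(-1/60) - 57*(-1/41)) + 61)*(2/(-44)) = ((1/30 + 57/41) + 61)*(2*(-1/44)) = (1751/1230 + 61)*(-1/22) = (76781/1230)*(-1/22) = -76781/27060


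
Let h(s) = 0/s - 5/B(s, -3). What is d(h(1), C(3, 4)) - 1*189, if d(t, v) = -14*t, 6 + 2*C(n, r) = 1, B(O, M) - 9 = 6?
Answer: -553/3 ≈ -184.33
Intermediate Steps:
B(O, M) = 15 (B(O, M) = 9 + 6 = 15)
C(n, r) = -5/2 (C(n, r) = -3 + (½)*1 = -3 + ½ = -5/2)
h(s) = -⅓ (h(s) = 0/s - 5/15 = 0 - 5*1/15 = 0 - ⅓ = -⅓)
d(h(1), C(3, 4)) - 1*189 = -14*(-⅓) - 1*189 = 14/3 - 189 = -553/3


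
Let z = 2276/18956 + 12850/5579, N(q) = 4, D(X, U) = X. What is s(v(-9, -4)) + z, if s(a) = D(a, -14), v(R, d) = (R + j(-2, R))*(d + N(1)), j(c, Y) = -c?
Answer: 9152943/3776983 ≈ 2.4233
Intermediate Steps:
v(R, d) = (2 + R)*(4 + d) (v(R, d) = (R - 1*(-2))*(d + 4) = (R + 2)*(4 + d) = (2 + R)*(4 + d))
s(a) = a
z = 9152943/3776983 (z = 2276*(1/18956) + 12850*(1/5579) = 569/4739 + 12850/5579 = 9152943/3776983 ≈ 2.4233)
s(v(-9, -4)) + z = (8 + 2*(-4) + 4*(-9) - 9*(-4)) + 9152943/3776983 = (8 - 8 - 36 + 36) + 9152943/3776983 = 0 + 9152943/3776983 = 9152943/3776983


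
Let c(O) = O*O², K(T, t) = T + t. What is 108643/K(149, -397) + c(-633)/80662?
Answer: -1155889091/322648 ≈ -3582.5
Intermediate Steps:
c(O) = O³
108643/K(149, -397) + c(-633)/80662 = 108643/(149 - 397) + (-633)³/80662 = 108643/(-248) - 253636137*1/80662 = 108643*(-1/248) - 253636137/80662 = -108643/248 - 253636137/80662 = -1155889091/322648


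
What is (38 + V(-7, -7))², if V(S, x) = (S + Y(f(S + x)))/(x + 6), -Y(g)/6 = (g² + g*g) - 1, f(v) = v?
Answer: 5716881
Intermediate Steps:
Y(g) = 6 - 12*g² (Y(g) = -6*((g² + g*g) - 1) = -6*((g² + g²) - 1) = -6*(2*g² - 1) = -6*(-1 + 2*g²) = 6 - 12*g²)
V(S, x) = (6 + S - 12*(S + x)²)/(6 + x) (V(S, x) = (S + (6 - 12*(S + x)²))/(x + 6) = (6 + S - 12*(S + x)²)/(6 + x))
(38 + V(-7, -7))² = (38 + (6 - 7 - 12*(-7 - 7)²)/(6 - 7))² = (38 + (6 - 7 - 12*(-14)²)/(-1))² = (38 - (6 - 7 - 12*196))² = (38 - (6 - 7 - 2352))² = (38 - 1*(-2353))² = (38 + 2353)² = 2391² = 5716881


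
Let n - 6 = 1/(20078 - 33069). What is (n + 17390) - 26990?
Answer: -124635655/12991 ≈ -9594.0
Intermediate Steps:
n = 77945/12991 (n = 6 + 1/(20078 - 33069) = 6 + 1/(-12991) = 6 - 1/12991 = 77945/12991 ≈ 5.9999)
(n + 17390) - 26990 = (77945/12991 + 17390) - 26990 = 225991435/12991 - 26990 = -124635655/12991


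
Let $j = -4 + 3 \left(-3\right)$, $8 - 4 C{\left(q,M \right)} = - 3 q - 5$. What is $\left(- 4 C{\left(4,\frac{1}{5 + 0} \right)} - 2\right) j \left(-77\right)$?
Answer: $-27027$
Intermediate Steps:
$C{\left(q,M \right)} = \frac{13}{4} + \frac{3 q}{4}$ ($C{\left(q,M \right)} = 2 - \frac{- 3 q - 5}{4} = 2 - \frac{-5 - 3 q}{4} = 2 + \left(\frac{5}{4} + \frac{3 q}{4}\right) = \frac{13}{4} + \frac{3 q}{4}$)
$j = -13$ ($j = -4 - 9 = -13$)
$\left(- 4 C{\left(4,\frac{1}{5 + 0} \right)} - 2\right) j \left(-77\right) = \left(- 4 \left(\frac{13}{4} + \frac{3}{4} \cdot 4\right) - 2\right) \left(-13\right) \left(-77\right) = \left(- 4 \left(\frac{13}{4} + 3\right) - 2\right) \left(-13\right) \left(-77\right) = \left(\left(-4\right) \frac{25}{4} - 2\right) \left(-13\right) \left(-77\right) = \left(-25 - 2\right) \left(-13\right) \left(-77\right) = \left(-27\right) \left(-13\right) \left(-77\right) = 351 \left(-77\right) = -27027$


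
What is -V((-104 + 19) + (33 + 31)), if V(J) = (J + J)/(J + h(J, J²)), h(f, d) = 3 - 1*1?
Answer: -42/19 ≈ -2.2105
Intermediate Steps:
h(f, d) = 2 (h(f, d) = 3 - 1 = 2)
V(J) = 2*J/(2 + J) (V(J) = (J + J)/(J + 2) = (2*J)/(2 + J) = 2*J/(2 + J))
-V((-104 + 19) + (33 + 31)) = -2*((-104 + 19) + (33 + 31))/(2 + ((-104 + 19) + (33 + 31))) = -2*(-85 + 64)/(2 + (-85 + 64)) = -2*(-21)/(2 - 21) = -2*(-21)/(-19) = -2*(-21)*(-1)/19 = -1*42/19 = -42/19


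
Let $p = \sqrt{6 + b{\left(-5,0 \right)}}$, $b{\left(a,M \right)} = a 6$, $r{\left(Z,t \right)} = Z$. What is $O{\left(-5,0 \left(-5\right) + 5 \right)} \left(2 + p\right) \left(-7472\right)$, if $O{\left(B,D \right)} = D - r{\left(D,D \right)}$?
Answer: $0$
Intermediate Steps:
$b{\left(a,M \right)} = 6 a$
$O{\left(B,D \right)} = 0$ ($O{\left(B,D \right)} = D - D = 0$)
$p = 2 i \sqrt{6}$ ($p = \sqrt{6 + 6 \left(-5\right)} = \sqrt{6 - 30} = \sqrt{-24} = 2 i \sqrt{6} \approx 4.899 i$)
$O{\left(-5,0 \left(-5\right) + 5 \right)} \left(2 + p\right) \left(-7472\right) = 0 \left(2 + 2 i \sqrt{6}\right) \left(-7472\right) = 0 \left(-7472\right) = 0$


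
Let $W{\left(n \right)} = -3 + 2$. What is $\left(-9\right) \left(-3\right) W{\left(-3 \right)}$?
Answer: $-27$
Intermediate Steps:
$W{\left(n \right)} = -1$
$\left(-9\right) \left(-3\right) W{\left(-3 \right)} = \left(-9\right) \left(-3\right) \left(-1\right) = 27 \left(-1\right) = -27$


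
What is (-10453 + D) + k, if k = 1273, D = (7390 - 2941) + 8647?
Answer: 3916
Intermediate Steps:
D = 13096 (D = 4449 + 8647 = 13096)
(-10453 + D) + k = (-10453 + 13096) + 1273 = 2643 + 1273 = 3916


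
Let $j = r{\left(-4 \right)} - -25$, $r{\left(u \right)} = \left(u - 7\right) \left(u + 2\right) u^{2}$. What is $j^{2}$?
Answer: $142129$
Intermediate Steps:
$r{\left(u \right)} = u^{2} \left(-7 + u\right) \left(2 + u\right)$ ($r{\left(u \right)} = \left(-7 + u\right) \left(2 + u\right) u^{2} = u^{2} \left(-7 + u\right) \left(2 + u\right)$)
$j = 377$ ($j = \left(-4\right)^{2} \left(-14 + \left(-4\right)^{2} - -20\right) - -25 = 16 \left(-14 + 16 + 20\right) + 25 = 16 \cdot 22 + 25 = 352 + 25 = 377$)
$j^{2} = 377^{2} = 142129$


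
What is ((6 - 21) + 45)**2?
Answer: 900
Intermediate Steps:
((6 - 21) + 45)**2 = (-15 + 45)**2 = 30**2 = 900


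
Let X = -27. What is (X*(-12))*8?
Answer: 2592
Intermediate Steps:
(X*(-12))*8 = -27*(-12)*8 = 324*8 = 2592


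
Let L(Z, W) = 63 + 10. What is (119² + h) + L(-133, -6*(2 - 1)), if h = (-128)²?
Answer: 30618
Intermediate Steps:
L(Z, W) = 73
h = 16384
(119² + h) + L(-133, -6*(2 - 1)) = (119² + 16384) + 73 = (14161 + 16384) + 73 = 30545 + 73 = 30618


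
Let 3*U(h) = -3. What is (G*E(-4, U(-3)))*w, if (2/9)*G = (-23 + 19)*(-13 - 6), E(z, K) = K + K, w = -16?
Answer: 10944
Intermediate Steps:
U(h) = -1 (U(h) = (1/3)*(-3) = -1)
E(z, K) = 2*K
G = 342 (G = 9*((-23 + 19)*(-13 - 6))/2 = 9*(-4*(-19))/2 = (9/2)*76 = 342)
(G*E(-4, U(-3)))*w = (342*(2*(-1)))*(-16) = (342*(-2))*(-16) = -684*(-16) = 10944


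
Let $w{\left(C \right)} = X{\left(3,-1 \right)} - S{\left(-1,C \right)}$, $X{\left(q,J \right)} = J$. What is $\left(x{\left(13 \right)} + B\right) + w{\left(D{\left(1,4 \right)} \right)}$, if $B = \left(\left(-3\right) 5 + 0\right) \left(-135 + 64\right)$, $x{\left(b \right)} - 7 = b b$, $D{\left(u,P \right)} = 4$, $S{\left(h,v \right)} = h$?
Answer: $1241$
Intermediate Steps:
$x{\left(b \right)} = 7 + b^{2}$ ($x{\left(b \right)} = 7 + b b = 7 + b^{2}$)
$w{\left(C \right)} = 0$ ($w{\left(C \right)} = -1 - -1 = -1 + 1 = 0$)
$B = 1065$ ($B = \left(-15 + 0\right) \left(-71\right) = \left(-15\right) \left(-71\right) = 1065$)
$\left(x{\left(13 \right)} + B\right) + w{\left(D{\left(1,4 \right)} \right)} = \left(\left(7 + 13^{2}\right) + 1065\right) + 0 = \left(\left(7 + 169\right) + 1065\right) + 0 = \left(176 + 1065\right) + 0 = 1241 + 0 = 1241$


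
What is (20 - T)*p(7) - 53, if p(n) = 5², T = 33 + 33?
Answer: -1203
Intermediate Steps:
T = 66
p(n) = 25
(20 - T)*p(7) - 53 = (20 - 1*66)*25 - 53 = (20 - 66)*25 - 53 = -46*25 - 53 = -1150 - 53 = -1203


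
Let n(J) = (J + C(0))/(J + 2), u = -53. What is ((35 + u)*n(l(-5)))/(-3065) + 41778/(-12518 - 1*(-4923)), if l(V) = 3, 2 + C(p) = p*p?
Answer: -128022228/23278675 ≈ -5.4995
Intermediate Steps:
C(p) = -2 + p² (C(p) = -2 + p*p = -2 + p²)
n(J) = (-2 + J)/(2 + J) (n(J) = (J + (-2 + 0²))/(J + 2) = (J + (-2 + 0))/(2 + J) = (J - 2)/(2 + J) = (-2 + J)/(2 + J))
((35 + u)*n(l(-5)))/(-3065) + 41778/(-12518 - 1*(-4923)) = ((35 - 53)*((-2 + 3)/(2 + 3)))/(-3065) + 41778/(-12518 - 1*(-4923)) = -18/5*(-1/3065) + 41778/(-12518 + 4923) = -18/5*(-1/3065) + 41778/(-7595) = -18*⅕*(-1/3065) + 41778*(-1/7595) = -18/5*(-1/3065) - 41778/7595 = 18/15325 - 41778/7595 = -128022228/23278675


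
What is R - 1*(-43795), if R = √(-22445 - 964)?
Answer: 43795 + 153*I ≈ 43795.0 + 153.0*I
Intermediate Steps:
R = 153*I (R = √(-23409) = 153*I ≈ 153.0*I)
R - 1*(-43795) = 153*I - 1*(-43795) = 153*I + 43795 = 43795 + 153*I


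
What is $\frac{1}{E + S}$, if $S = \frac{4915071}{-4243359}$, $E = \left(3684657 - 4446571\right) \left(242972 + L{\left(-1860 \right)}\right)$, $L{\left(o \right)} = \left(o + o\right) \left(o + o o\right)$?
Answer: $\frac{1414453}{13861861171591930058419} \approx 1.0204 \cdot 10^{-16}$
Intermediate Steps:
$L{\left(o \right)} = 2 o \left(o + o^{2}\right)$
$E = 9800156789650792$ ($E = \left(3684657 - 4446571\right) \left(242972 + 2 \left(-1860\right)^{2} \left(1 - 1860\right)\right) = - 761914 \left(242972 + 2 \cdot 3459600 \left(-1859\right)\right) = - 761914 \left(242972 - 12862792800\right) = \left(-761914\right) \left(-12862549828\right) = 9800156789650792$)
$S = - \frac{1638357}{1414453}$ ($S = 4915071 \left(- \frac{1}{4243359}\right) = - \frac{1638357}{1414453} \approx -1.1583$)
$\frac{1}{E + S} = \frac{1}{9800156789650792 - \frac{1638357}{1414453}} = \frac{1}{\frac{13861861171591930058419}{1414453}} = \frac{1414453}{13861861171591930058419}$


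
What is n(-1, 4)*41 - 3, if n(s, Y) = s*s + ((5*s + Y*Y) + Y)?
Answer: 653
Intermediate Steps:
n(s, Y) = Y + Y² + s² + 5*s (n(s, Y) = s² + ((5*s + Y²) + Y) = s² + ((Y² + 5*s) + Y) = s² + (Y + Y² + 5*s) = Y + Y² + s² + 5*s)
n(-1, 4)*41 - 3 = (4 + 4² + (-1)² + 5*(-1))*41 - 3 = (4 + 16 + 1 - 5)*41 - 3 = 16*41 - 3 = 656 - 3 = 653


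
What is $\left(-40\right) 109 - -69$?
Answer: $-4291$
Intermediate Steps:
$\left(-40\right) 109 - -69 = -4360 + 69 = -4291$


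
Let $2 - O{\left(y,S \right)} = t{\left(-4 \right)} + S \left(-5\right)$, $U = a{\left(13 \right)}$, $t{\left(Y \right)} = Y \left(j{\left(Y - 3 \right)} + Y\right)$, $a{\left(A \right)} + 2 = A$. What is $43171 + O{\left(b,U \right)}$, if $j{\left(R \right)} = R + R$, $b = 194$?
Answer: $43156$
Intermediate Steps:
$a{\left(A \right)} = -2 + A$
$j{\left(R \right)} = 2 R$
$t{\left(Y \right)} = Y \left(-6 + 3 Y\right)$ ($t{\left(Y \right)} = Y \left(2 \left(Y - 3\right) + Y\right) = Y \left(2 \left(-3 + Y\right) + Y\right) = Y \left(\left(-6 + 2 Y\right) + Y\right) = Y \left(-6 + 3 Y\right)$)
$U = 11$ ($U = -2 + 13 = 11$)
$O{\left(y,S \right)} = -70 + 5 S$ ($O{\left(y,S \right)} = 2 - \left(3 \left(-4\right) \left(-2 - 4\right) + S \left(-5\right)\right) = 2 - \left(3 \left(-4\right) \left(-6\right) - 5 S\right) = 2 - \left(72 - 5 S\right) = 2 + \left(-72 + 5 S\right) = -70 + 5 S$)
$43171 + O{\left(b,U \right)} = 43171 + \left(-70 + 5 \cdot 11\right) = 43171 + \left(-70 + 55\right) = 43171 - 15 = 43156$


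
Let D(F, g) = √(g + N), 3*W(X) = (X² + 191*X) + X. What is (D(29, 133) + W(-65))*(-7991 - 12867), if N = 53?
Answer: 172182790/3 - 20858*√186 ≈ 5.7110e+7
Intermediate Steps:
W(X) = 64*X + X²/3 (W(X) = ((X² + 191*X) + X)/3 = (X² + 192*X)/3 = 64*X + X²/3)
D(F, g) = √(53 + g) (D(F, g) = √(g + 53) = √(53 + g))
(D(29, 133) + W(-65))*(-7991 - 12867) = (√(53 + 133) + (⅓)*(-65)*(192 - 65))*(-7991 - 12867) = (√186 + (⅓)*(-65)*127)*(-20858) = (√186 - 8255/3)*(-20858) = (-8255/3 + √186)*(-20858) = 172182790/3 - 20858*√186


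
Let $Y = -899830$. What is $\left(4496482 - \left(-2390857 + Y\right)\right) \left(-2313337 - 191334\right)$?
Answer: $-19504296366399$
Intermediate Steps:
$\left(4496482 - \left(-2390857 + Y\right)\right) \left(-2313337 - 191334\right) = \left(4496482 + \left(2390857 - -899830\right)\right) \left(-2313337 - 191334\right) = \left(4496482 + \left(2390857 + 899830\right)\right) \left(-2504671\right) = \left(4496482 + 3290687\right) \left(-2504671\right) = 7787169 \left(-2504671\right) = -19504296366399$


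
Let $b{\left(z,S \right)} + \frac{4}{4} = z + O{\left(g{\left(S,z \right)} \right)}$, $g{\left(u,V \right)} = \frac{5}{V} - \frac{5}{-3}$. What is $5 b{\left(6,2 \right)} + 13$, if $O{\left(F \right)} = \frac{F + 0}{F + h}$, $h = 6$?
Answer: $\frac{671}{17} \approx 39.471$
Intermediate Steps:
$g{\left(u,V \right)} = \frac{5}{3} + \frac{5}{V}$ ($g{\left(u,V \right)} = \frac{5}{V} - - \frac{5}{3} = \frac{5}{V} + \frac{5}{3} = \frac{5}{3} + \frac{5}{V}$)
$O{\left(F \right)} = \frac{F}{6 + F}$ ($O{\left(F \right)} = \frac{F + 0}{F + 6} = \frac{F}{6 + F}$)
$b{\left(z,S \right)} = -1 + z + \frac{\frac{5}{3} + \frac{5}{z}}{\frac{23}{3} + \frac{5}{z}}$ ($b{\left(z,S \right)} = -1 + \left(z + \frac{\frac{5}{3} + \frac{5}{z}}{6 + \left(\frac{5}{3} + \frac{5}{z}\right)}\right) = -1 + \left(z + \frac{\frac{5}{3} + \frac{5}{z}}{\frac{23}{3} + \frac{5}{z}}\right) = -1 + z + \frac{\frac{5}{3} + \frac{5}{z}}{\frac{23}{3} + \frac{5}{z}}$)
$5 b{\left(6,2 \right)} + 13 = 5 \frac{6 \left(-3 + 23 \cdot 6\right)}{15 + 23 \cdot 6} + 13 = 5 \frac{6 \left(-3 + 138\right)}{15 + 138} + 13 = 5 \cdot 6 \cdot \frac{1}{153} \cdot 135 + 13 = 5 \cdot \frac{90}{17} + 13 = \frac{450}{17} + 13 = \frac{671}{17}$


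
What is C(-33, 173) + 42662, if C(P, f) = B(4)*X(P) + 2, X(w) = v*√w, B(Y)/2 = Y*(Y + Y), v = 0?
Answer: 42664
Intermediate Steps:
B(Y) = 4*Y² (B(Y) = 2*(Y*(Y + Y)) = 2*(Y*(2*Y)) = 2*(2*Y²) = 4*Y²)
X(w) = 0 (X(w) = 0*√w = 0)
C(P, f) = 2 (C(P, f) = (4*4²)*0 + 2 = (4*16)*0 + 2 = 64*0 + 2 = 0 + 2 = 2)
C(-33, 173) + 42662 = 2 + 42662 = 42664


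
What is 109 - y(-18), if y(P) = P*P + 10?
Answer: -225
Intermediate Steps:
y(P) = 10 + P**2 (y(P) = P**2 + 10 = 10 + P**2)
109 - y(-18) = 109 - (10 + (-18)**2) = 109 - (10 + 324) = 109 - 1*334 = 109 - 334 = -225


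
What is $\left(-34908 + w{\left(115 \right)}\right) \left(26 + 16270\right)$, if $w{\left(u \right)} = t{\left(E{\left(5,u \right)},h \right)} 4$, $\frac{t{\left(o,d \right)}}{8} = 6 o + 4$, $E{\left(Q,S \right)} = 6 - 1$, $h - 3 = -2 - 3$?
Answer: $-551130720$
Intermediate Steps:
$h = -2$ ($h = 3 - 5 = -2$)
$E{\left(Q,S \right)} = 5$
$t{\left(o,d \right)} = 32 + 48 o$ ($t{\left(o,d \right)} = 8 \left(6 o + 4\right) = 8 \left(4 + 6 o\right) = 32 + 48 o$)
$w{\left(u \right)} = 1088$ ($w{\left(u \right)} = \left(32 + 48 \cdot 5\right) 4 = \left(32 + 240\right) 4 = 272 \cdot 4 = 1088$)
$\left(-34908 + w{\left(115 \right)}\right) \left(26 + 16270\right) = \left(-34908 + 1088\right) \left(26 + 16270\right) = \left(-33820\right) 16296 = -551130720$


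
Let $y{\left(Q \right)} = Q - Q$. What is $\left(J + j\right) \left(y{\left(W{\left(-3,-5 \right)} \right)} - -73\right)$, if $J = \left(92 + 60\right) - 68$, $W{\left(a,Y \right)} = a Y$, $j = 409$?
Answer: $35989$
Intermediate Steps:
$W{\left(a,Y \right)} = Y a$
$y{\left(Q \right)} = 0$
$J = 84$ ($J = 152 - 68 = 84$)
$\left(J + j\right) \left(y{\left(W{\left(-3,-5 \right)} \right)} - -73\right) = \left(84 + 409\right) \left(0 - -73\right) = 493 \left(0 + 73\right) = 493 \cdot 73 = 35989$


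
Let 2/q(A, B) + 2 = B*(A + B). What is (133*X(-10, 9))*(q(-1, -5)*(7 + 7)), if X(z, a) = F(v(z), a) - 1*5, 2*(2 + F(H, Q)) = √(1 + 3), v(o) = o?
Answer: -798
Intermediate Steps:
q(A, B) = 2/(-2 + B*(A + B))
F(H, Q) = -1 (F(H, Q) = -2 + √(1 + 3)/2 = -2 + √4/2 = -2 + (½)*2 = -2 + 1 = -1)
X(z, a) = -6 (X(z, a) = -1 - 1*5 = -1 - 5 = -6)
(133*X(-10, 9))*(q(-1, -5)*(7 + 7)) = (133*(-6))*((2/(-2 + (-5)² - 1*(-5)))*(7 + 7)) = -798*2/(-2 + 25 + 5)*14 = -798*2/28*14 = -798*2*(1/28)*14 = -57*14 = -798*1 = -798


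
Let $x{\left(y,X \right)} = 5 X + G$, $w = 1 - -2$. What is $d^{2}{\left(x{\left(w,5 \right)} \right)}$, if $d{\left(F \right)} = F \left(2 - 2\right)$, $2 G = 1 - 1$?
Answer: $0$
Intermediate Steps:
$G = 0$ ($G = \frac{1 - 1}{2} = \frac{1}{2} \cdot 0 = 0$)
$w = 3$ ($w = 1 + 2 = 3$)
$x{\left(y,X \right)} = 5 X$ ($x{\left(y,X \right)} = 5 X + 0 = 5 X$)
$d{\left(F \right)} = 0$ ($d{\left(F \right)} = F 0 = 0$)
$d^{2}{\left(x{\left(w,5 \right)} \right)} = 0^{2} = 0$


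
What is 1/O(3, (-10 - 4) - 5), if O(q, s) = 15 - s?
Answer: 1/34 ≈ 0.029412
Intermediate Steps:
1/O(3, (-10 - 4) - 5) = 1/(15 - ((-10 - 4) - 5)) = 1/(15 - (-14 - 5)) = 1/(15 - 1*(-19)) = 1/(15 + 19) = 1/34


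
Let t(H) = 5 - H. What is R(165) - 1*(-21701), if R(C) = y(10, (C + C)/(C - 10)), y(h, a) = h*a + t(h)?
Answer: 673236/31 ≈ 21717.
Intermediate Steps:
y(h, a) = 5 - h + a*h (y(h, a) = h*a + (5 - h) = a*h + (5 - h) = 5 - h + a*h)
R(C) = -5 + 20*C/(-10 + C) (R(C) = 5 - 1*10 + ((C + C)/(C - 10))*10 = 5 - 10 + ((2*C)/(-10 + C))*10 = 5 - 10 + (2*C/(-10 + C))*10 = 5 - 10 + 20*C/(-10 + C) = -5 + 20*C/(-10 + C))
R(165) - 1*(-21701) = 5*(10 + 3*165)/(-10 + 165) - 1*(-21701) = 5*(10 + 495)/155 + 21701 = 5*(1/155)*505 + 21701 = 505/31 + 21701 = 673236/31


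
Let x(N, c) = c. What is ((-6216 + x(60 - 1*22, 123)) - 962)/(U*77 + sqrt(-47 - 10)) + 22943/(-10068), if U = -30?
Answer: 13883749783/17908142892 + 7055*I*sqrt(57)/5336157 ≈ 0.77528 + 0.0099817*I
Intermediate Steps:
((-6216 + x(60 - 1*22, 123)) - 962)/(U*77 + sqrt(-47 - 10)) + 22943/(-10068) = ((-6216 + 123) - 962)/(-30*77 + sqrt(-47 - 10)) + 22943/(-10068) = (-6093 - 962)/(-2310 + sqrt(-57)) + 22943*(-1/10068) = -7055/(-2310 + I*sqrt(57)) - 22943/10068 = -22943/10068 - 7055/(-2310 + I*sqrt(57))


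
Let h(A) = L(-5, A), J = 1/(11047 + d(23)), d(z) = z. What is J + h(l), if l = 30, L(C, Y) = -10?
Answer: -110699/11070 ≈ -9.9999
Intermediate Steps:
J = 1/11070 (J = 1/(11047 + 23) = 1/11070 ≈ 9.0334e-5)
h(A) = -10
J + h(l) = 1/11070 - 10 = -110699/11070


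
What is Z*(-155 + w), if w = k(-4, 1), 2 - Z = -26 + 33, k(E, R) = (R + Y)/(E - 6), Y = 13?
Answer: 782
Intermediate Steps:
k(E, R) = (13 + R)/(-6 + E) (k(E, R) = (R + 13)/(E - 6) = (13 + R)/(-6 + E))
Z = -5 (Z = 2 - (-26 + 33) = 2 - 1*7 = 2 - 7 = -5)
w = -7/5 (w = (13 + 1)/(-6 - 4) = 14/(-10) = -⅒*14 = -7/5 ≈ -1.4000)
Z*(-155 + w) = -5*(-155 - 7/5) = -5*(-782/5) = 782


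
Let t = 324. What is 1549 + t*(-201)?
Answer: -63575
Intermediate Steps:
1549 + t*(-201) = 1549 + 324*(-201) = 1549 - 65124 = -63575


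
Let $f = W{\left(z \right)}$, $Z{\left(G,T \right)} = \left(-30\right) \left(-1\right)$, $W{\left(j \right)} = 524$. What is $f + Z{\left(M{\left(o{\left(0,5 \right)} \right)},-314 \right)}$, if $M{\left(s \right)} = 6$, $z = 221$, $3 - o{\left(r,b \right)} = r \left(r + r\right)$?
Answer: $554$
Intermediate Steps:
$o{\left(r,b \right)} = 3 - 2 r^{2}$ ($o{\left(r,b \right)} = 3 - r \left(r + r\right) = 3 - r 2 r = 3 - 2 r^{2}$)
$Z{\left(G,T \right)} = 30$
$f = 524$
$f + Z{\left(M{\left(o{\left(0,5 \right)} \right)},-314 \right)} = 524 + 30 = 554$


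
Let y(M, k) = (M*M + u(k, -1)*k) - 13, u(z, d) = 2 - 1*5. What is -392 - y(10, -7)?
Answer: -500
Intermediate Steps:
u(z, d) = -3 (u(z, d) = 2 - 5 = -3)
y(M, k) = -13 + M² - 3*k (y(M, k) = (M*M - 3*k) - 13 = (M² - 3*k) - 13 = -13 + M² - 3*k)
-392 - y(10, -7) = -392 - (-13 + 10² - 3*(-7)) = -392 - (-13 + 100 + 21) = -392 - 1*108 = -392 - 108 = -500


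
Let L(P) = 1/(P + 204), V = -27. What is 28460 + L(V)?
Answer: 5037421/177 ≈ 28460.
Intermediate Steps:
L(P) = 1/(204 + P)
28460 + L(V) = 28460 + 1/(204 - 27) = 28460 + 1/177 = 5037421/177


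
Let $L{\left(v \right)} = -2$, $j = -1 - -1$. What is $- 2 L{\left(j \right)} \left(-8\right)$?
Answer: $-32$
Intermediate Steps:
$j = 0$ ($j = -1 + 1 = 0$)
$- 2 L{\left(j \right)} \left(-8\right) = \left(-2\right) \left(-2\right) \left(-8\right) = 4 \left(-8\right) = -32$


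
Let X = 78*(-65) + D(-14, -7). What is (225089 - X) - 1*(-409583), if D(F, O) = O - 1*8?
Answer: 639757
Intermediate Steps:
D(F, O) = -8 + O (D(F, O) = O - 8 = -8 + O)
X = -5085 (X = 78*(-65) + (-8 - 7) = -5070 - 15 = -5085)
(225089 - X) - 1*(-409583) = (225089 - 1*(-5085)) - 1*(-409583) = (225089 + 5085) + 409583 = 230174 + 409583 = 639757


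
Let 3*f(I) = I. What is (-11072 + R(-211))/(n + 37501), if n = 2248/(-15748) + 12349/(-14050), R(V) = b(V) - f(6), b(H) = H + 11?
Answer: -623619618900/2074305675737 ≈ -0.30064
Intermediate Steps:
b(H) = 11 + H
f(I) = I/3
R(V) = 9 + V (R(V) = (11 + V) - 6/3 = (11 + V) - 1*2 = (11 + V) - 2 = 9 + V)
n = -56514113/55314850 (n = 2248*(-1/15748) + 12349*(-1/14050) = -562/3937 - 12349/14050 = -56514113/55314850 ≈ -1.0217)
(-11072 + R(-211))/(n + 37501) = (-11072 + (9 - 211))/(-56514113/55314850 + 37501) = (-11072 - 202)/(2074305675737/55314850) = -11274*55314850/2074305675737 = -623619618900/2074305675737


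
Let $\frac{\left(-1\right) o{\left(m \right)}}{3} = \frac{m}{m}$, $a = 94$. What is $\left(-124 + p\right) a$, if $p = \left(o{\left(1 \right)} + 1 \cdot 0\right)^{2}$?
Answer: $-10810$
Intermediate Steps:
$o{\left(m \right)} = -3$ ($o{\left(m \right)} = - 3 \frac{m}{m} = \left(-3\right) 1 = -3$)
$p = 9$ ($p = \left(-3 + 1 \cdot 0\right)^{2} = \left(-3 + 0\right)^{2} = \left(-3\right)^{2} = 9$)
$\left(-124 + p\right) a = \left(-124 + 9\right) 94 = \left(-115\right) 94 = -10810$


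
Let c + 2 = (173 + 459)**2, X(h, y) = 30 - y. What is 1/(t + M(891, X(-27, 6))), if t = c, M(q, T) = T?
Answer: 1/399446 ≈ 2.5035e-6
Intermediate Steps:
c = 399422 (c = -2 + (173 + 459)**2 = -2 + 632**2 = -2 + 399424 = 399422)
t = 399422
1/(t + M(891, X(-27, 6))) = 1/(399422 + (30 - 1*6)) = 1/(399422 + (30 - 6)) = 1/(399422 + 24) = 1/399446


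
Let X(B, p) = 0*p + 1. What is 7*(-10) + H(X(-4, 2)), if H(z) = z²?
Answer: -69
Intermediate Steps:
X(B, p) = 1 (X(B, p) = 0 + 1 = 1)
7*(-10) + H(X(-4, 2)) = 7*(-10) + 1² = -70 + 1 = -69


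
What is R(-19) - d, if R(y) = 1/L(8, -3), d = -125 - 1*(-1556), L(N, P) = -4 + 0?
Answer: -5725/4 ≈ -1431.3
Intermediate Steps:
L(N, P) = -4
d = 1431 (d = -125 + 1556 = 1431)
R(y) = -1/4 (R(y) = 1/(-4) = -1/4)
R(-19) - d = -1/4 - 1*1431 = -1/4 - 1431 = -5725/4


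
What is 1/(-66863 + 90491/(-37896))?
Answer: -37896/2533930739 ≈ -1.4955e-5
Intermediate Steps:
1/(-66863 + 90491/(-37896)) = 1/(-66863 + 90491*(-1/37896)) = 1/(-66863 - 90491/37896) = 1/(-2533930739/37896) = -37896/2533930739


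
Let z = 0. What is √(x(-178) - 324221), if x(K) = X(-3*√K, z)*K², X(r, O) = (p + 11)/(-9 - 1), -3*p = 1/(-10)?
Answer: I*√80815278/15 ≈ 599.32*I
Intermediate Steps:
p = 1/30 (p = -⅓/(-10) = -⅓*(-⅒) = 1/30 ≈ 0.033333)
X(r, O) = -331/300 (X(r, O) = (1/30 + 11)/(-9 - 1) = (331/30)/(-10) = (331/30)*(-⅒) = -331/300)
x(K) = -331*K²/300
√(x(-178) - 324221) = √(-331/300*(-178)² - 324221) = √(-331/300*31684 - 324221) = √(-2621851/75 - 324221) = √(-26938426/75) = I*√80815278/15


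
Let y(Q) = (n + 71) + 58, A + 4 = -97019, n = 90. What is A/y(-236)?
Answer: -32341/73 ≈ -443.03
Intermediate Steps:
A = -97023 (A = -4 - 97019 = -97023)
y(Q) = 219 (y(Q) = (90 + 71) + 58 = 161 + 58 = 219)
A/y(-236) = -97023/219 = -97023*1/219 = -32341/73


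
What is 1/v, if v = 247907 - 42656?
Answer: 1/205251 ≈ 4.8721e-6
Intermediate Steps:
v = 205251
1/v = 1/205251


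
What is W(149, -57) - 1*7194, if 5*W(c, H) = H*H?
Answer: -32721/5 ≈ -6544.2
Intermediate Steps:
W(c, H) = H²/5 (W(c, H) = (H*H)/5 = H²/5)
W(149, -57) - 1*7194 = (⅕)*(-57)² - 1*7194 = (⅕)*3249 - 7194 = 3249/5 - 7194 = -32721/5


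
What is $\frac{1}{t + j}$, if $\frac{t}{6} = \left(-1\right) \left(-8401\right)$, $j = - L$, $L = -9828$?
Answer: $\frac{1}{60234} \approx 1.6602 \cdot 10^{-5}$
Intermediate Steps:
$j = 9828$ ($j = \left(-1\right) \left(-9828\right) = 9828$)
$t = 50406$ ($t = 6 \left(\left(-1\right) \left(-8401\right)\right) = 6 \cdot 8401 = 50406$)
$\frac{1}{t + j} = \frac{1}{50406 + 9828} = \frac{1}{60234}$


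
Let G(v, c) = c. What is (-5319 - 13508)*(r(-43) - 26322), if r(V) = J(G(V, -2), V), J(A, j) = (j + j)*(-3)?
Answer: 490706928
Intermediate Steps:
J(A, j) = -6*j (J(A, j) = (2*j)*(-3) = -6*j)
r(V) = -6*V
(-5319 - 13508)*(r(-43) - 26322) = (-5319 - 13508)*(-6*(-43) - 26322) = -18827*(258 - 26322) = -18827*(-26064) = 490706928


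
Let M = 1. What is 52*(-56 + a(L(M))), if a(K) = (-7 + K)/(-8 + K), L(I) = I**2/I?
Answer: -20072/7 ≈ -2867.4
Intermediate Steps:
L(I) = I
a(K) = (-7 + K)/(-8 + K)
52*(-56 + a(L(M))) = 52*(-56 + (-7 + 1)/(-8 + 1)) = 52*(-56 - 6/(-7)) = 52*(-56 - 1/7*(-6)) = 52*(-56 + 6/7) = 52*(-386/7) = -20072/7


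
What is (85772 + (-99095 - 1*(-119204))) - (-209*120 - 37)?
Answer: 130998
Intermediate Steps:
(85772 + (-99095 - 1*(-119204))) - (-209*120 - 37) = (85772 + (-99095 + 119204)) - (-25080 - 37) = (85772 + 20109) - 1*(-25117) = 105881 + 25117 = 130998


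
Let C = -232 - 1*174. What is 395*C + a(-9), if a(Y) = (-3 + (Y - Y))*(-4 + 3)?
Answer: -160367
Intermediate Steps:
C = -406 (C = -232 - 174 = -406)
a(Y) = 3 (a(Y) = (-3 + 0)*(-1) = -3*(-1) = 3)
395*C + a(-9) = 395*(-406) + 3 = -160370 + 3 = -160367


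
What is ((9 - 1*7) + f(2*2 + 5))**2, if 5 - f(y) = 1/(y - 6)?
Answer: 400/9 ≈ 44.444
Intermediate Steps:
f(y) = 5 - 1/(-6 + y) (f(y) = 5 - 1/(y - 6) = 5 - 1/(-6 + y))
((9 - 1*7) + f(2*2 + 5))**2 = ((9 - 1*7) + (-31 + 5*(2*2 + 5))/(-6 + (2*2 + 5)))**2 = ((9 - 7) + (-31 + 5*(4 + 5))/(-6 + (4 + 5)))**2 = (2 + (-31 + 5*9)/(-6 + 9))**2 = (2 + (-31 + 45)/3)**2 = (2 + (1/3)*14)**2 = (2 + 14/3)**2 = (20/3)**2 = 400/9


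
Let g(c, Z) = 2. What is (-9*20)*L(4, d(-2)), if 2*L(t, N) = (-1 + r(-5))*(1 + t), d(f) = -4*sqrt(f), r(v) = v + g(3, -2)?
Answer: 1800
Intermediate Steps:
r(v) = 2 + v (r(v) = v + 2 = 2 + v)
L(t, N) = -2 - 2*t (L(t, N) = ((-1 + (2 - 5))*(1 + t))/2 = ((-1 - 3)*(1 + t))/2 = (-4*(1 + t))/2 = (-4 - 4*t)/2 = -2 - 2*t)
(-9*20)*L(4, d(-2)) = (-9*20)*(-2 - 2*4) = -180*(-2 - 8) = -180*(-10) = 1800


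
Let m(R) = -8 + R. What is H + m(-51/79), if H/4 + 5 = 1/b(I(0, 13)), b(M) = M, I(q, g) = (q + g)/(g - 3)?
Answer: -26259/1027 ≈ -25.569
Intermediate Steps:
I(q, g) = (g + q)/(-3 + g)
H = -220/13 (H = -20 + 4/(((13 + 0)/(-3 + 13))) = -20 + 4/((13/10)) = -20 + 4/(((⅒)*13)) = -20 + 4/(13/10) = -20 + 4*(10/13) = -20 + 40/13 = -220/13 ≈ -16.923)
H + m(-51/79) = -220/13 + (-8 - 51/79) = -220/13 - 683/79 = -26259/1027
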